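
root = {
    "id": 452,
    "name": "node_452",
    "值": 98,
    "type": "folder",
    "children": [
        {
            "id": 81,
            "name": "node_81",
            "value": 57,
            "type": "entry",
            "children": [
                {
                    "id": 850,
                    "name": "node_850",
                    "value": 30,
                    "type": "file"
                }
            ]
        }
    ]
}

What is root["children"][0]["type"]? "entry"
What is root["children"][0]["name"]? "node_81"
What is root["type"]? "folder"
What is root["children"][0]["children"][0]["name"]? "node_850"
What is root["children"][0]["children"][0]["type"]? "file"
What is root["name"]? "node_452"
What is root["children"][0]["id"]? 81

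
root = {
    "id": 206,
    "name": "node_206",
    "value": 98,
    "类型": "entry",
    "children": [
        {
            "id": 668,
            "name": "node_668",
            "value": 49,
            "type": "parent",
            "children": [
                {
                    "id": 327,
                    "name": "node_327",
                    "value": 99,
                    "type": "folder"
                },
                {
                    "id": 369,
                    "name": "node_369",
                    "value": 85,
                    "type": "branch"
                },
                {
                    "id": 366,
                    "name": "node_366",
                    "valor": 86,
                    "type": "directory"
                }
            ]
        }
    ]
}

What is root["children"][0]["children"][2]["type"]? "directory"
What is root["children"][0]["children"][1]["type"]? "branch"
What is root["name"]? "node_206"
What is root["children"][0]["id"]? 668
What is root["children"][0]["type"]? "parent"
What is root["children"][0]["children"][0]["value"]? 99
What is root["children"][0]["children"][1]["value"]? 85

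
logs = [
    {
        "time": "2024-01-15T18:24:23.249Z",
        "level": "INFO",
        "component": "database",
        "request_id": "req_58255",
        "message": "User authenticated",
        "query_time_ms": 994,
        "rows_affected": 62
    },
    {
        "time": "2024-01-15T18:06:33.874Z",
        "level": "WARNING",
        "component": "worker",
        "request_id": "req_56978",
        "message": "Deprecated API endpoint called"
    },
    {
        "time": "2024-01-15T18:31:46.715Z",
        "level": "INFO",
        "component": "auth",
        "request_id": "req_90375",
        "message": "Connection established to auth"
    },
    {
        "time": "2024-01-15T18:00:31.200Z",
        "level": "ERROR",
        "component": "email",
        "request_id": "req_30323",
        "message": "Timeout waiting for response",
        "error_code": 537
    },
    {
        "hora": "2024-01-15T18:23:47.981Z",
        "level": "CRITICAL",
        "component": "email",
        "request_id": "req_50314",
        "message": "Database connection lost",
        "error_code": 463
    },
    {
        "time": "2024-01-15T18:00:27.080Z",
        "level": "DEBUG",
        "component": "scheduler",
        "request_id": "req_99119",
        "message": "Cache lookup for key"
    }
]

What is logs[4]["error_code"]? 463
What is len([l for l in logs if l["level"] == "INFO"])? 2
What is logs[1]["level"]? "WARNING"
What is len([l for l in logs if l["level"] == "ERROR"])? 1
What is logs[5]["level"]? "DEBUG"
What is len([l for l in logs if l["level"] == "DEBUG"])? 1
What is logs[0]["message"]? "User authenticated"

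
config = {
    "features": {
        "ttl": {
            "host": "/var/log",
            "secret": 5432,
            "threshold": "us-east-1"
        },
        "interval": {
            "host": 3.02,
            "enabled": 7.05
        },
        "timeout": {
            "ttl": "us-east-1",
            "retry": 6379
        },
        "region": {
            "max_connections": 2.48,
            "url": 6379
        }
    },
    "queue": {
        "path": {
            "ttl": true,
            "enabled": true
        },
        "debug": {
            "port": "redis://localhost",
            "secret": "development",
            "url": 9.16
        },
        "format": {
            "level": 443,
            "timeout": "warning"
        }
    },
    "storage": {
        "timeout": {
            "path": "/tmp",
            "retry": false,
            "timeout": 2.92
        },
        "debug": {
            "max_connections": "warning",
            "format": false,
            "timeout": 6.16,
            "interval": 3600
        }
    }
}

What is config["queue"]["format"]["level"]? 443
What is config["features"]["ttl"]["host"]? "/var/log"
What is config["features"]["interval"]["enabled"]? 7.05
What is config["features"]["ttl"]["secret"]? 5432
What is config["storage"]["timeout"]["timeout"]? 2.92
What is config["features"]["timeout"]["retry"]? 6379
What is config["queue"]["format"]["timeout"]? "warning"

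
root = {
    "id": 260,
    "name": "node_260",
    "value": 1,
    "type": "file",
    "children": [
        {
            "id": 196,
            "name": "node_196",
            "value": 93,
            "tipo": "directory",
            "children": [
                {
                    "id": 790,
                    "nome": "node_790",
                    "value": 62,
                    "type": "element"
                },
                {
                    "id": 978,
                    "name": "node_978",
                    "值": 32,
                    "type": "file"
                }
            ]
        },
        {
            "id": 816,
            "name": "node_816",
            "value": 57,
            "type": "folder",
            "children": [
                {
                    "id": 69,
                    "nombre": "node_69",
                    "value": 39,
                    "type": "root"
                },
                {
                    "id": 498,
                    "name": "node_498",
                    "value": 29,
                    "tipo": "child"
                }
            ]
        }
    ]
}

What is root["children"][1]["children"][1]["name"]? "node_498"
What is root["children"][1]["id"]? 816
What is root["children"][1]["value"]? 57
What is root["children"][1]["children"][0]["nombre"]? "node_69"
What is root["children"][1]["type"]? "folder"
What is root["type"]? "file"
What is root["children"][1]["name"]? "node_816"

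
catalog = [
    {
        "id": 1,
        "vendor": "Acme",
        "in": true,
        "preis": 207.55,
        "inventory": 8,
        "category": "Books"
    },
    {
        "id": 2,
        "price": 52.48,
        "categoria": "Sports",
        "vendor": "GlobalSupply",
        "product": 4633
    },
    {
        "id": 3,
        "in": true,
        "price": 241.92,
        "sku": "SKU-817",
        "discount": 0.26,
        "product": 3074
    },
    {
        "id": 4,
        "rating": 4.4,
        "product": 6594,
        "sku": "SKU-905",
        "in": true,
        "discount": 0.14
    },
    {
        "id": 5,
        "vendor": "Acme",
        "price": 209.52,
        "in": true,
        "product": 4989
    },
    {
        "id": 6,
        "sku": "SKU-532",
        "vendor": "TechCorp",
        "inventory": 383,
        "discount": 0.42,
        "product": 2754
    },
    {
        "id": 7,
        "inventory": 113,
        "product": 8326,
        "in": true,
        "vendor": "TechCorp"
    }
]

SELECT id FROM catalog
[1, 2, 3, 4, 5, 6, 7]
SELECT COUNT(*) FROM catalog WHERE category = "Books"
1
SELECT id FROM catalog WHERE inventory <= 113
[1, 7]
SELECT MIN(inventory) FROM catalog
8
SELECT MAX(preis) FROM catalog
207.55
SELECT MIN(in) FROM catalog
True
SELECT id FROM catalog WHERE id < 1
[]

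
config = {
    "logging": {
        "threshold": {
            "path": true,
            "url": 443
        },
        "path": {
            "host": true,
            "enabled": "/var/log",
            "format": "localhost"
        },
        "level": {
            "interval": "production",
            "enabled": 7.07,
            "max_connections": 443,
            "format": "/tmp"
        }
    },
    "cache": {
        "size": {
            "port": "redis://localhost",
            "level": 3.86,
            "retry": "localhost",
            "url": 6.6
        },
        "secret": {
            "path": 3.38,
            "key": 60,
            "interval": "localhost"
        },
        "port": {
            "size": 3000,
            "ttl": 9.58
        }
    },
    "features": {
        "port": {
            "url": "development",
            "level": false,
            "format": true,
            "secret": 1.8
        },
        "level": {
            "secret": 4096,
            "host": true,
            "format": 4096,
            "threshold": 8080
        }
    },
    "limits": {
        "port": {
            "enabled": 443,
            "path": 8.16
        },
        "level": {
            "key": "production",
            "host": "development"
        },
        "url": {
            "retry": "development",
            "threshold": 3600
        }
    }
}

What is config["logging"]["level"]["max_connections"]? 443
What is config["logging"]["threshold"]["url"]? 443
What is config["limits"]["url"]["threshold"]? 3600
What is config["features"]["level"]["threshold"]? 8080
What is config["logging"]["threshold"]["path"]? True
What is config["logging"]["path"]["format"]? "localhost"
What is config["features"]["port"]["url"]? "development"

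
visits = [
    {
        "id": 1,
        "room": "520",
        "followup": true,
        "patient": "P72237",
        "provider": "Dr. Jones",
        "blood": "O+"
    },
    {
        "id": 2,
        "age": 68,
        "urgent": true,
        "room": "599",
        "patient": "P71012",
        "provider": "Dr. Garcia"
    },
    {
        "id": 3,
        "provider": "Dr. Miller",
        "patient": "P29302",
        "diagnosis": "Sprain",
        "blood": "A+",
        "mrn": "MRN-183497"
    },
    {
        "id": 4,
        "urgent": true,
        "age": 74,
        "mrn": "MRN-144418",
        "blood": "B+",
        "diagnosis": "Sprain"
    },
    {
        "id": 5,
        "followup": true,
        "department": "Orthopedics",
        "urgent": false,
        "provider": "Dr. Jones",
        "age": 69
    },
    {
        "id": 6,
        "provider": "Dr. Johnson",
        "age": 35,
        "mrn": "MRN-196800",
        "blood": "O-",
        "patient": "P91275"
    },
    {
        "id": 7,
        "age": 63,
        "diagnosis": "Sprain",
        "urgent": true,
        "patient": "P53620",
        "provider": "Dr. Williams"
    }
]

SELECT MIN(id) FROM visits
1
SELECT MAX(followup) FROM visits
True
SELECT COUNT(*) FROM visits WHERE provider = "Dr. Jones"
2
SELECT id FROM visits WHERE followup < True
[]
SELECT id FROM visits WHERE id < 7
[1, 2, 3, 4, 5, 6]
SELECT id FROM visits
[1, 2, 3, 4, 5, 6, 7]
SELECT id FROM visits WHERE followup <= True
[1, 5]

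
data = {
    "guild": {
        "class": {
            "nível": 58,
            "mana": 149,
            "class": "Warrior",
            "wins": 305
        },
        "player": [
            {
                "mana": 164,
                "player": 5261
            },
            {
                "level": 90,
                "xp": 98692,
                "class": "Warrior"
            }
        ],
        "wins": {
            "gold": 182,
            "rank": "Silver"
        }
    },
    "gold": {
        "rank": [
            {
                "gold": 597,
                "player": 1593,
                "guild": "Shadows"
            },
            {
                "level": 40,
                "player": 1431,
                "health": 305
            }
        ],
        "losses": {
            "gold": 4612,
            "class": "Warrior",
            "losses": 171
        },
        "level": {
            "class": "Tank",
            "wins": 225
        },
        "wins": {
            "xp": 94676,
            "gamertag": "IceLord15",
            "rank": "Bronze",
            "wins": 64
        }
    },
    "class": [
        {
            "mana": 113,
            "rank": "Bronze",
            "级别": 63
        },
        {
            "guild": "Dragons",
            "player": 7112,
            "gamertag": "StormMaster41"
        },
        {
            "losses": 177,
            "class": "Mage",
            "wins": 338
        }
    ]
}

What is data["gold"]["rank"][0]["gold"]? 597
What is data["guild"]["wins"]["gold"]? 182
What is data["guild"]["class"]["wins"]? 305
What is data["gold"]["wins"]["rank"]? "Bronze"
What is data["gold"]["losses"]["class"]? "Warrior"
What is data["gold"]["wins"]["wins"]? 64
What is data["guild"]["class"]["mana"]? 149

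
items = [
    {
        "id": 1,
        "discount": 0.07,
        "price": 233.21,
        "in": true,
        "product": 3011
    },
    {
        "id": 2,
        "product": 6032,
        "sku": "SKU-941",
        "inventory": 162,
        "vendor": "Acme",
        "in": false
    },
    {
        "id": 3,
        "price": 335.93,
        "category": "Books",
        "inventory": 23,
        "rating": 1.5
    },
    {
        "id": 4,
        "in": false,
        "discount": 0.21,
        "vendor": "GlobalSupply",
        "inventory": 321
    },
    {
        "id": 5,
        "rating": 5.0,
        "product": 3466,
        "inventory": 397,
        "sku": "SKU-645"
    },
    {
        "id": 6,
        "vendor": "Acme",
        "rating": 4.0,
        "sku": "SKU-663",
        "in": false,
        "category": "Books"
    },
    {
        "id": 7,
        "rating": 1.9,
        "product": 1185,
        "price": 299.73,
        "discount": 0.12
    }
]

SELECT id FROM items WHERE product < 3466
[1, 7]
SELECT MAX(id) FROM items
7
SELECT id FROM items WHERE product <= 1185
[7]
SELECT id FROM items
[1, 2, 3, 4, 5, 6, 7]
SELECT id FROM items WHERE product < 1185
[]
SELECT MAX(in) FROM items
True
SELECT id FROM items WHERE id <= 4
[1, 2, 3, 4]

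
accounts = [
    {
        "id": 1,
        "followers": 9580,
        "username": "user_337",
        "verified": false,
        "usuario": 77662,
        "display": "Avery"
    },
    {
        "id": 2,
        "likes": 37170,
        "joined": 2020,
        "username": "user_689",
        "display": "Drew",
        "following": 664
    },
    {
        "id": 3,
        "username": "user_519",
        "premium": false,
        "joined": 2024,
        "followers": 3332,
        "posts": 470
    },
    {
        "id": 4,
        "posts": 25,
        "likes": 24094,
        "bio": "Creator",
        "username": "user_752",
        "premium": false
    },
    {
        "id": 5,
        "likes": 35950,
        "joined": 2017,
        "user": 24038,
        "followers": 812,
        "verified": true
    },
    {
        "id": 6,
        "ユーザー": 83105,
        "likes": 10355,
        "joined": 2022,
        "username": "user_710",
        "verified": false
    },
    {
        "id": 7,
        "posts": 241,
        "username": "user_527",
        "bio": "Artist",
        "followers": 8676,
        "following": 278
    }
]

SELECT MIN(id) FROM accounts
1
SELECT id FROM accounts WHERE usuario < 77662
[]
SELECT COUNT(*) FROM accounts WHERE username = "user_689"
1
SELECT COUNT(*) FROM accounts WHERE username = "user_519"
1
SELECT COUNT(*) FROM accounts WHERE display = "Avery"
1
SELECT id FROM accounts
[1, 2, 3, 4, 5, 6, 7]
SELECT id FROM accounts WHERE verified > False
[5]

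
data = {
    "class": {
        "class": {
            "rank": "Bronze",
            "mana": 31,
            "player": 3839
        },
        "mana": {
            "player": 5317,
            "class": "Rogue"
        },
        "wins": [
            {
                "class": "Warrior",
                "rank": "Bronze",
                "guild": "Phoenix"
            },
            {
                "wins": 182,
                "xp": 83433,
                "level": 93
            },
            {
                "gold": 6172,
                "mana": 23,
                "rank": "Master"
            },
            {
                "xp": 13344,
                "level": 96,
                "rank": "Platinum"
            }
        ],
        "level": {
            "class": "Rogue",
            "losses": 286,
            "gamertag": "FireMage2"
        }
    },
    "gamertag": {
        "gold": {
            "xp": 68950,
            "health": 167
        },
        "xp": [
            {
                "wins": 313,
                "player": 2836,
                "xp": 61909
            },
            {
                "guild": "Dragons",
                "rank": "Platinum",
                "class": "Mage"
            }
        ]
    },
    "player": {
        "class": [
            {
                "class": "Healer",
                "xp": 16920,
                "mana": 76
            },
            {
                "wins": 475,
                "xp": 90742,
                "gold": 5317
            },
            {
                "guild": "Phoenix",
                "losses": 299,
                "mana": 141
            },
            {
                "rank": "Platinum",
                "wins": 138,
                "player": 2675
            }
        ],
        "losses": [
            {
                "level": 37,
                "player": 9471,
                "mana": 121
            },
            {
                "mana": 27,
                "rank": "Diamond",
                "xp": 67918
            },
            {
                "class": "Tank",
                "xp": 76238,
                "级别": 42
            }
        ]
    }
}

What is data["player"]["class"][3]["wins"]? 138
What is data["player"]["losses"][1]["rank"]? "Diamond"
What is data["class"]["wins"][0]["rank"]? "Bronze"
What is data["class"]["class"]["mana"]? 31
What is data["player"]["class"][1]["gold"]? 5317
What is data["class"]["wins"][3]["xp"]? 13344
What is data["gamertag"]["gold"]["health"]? 167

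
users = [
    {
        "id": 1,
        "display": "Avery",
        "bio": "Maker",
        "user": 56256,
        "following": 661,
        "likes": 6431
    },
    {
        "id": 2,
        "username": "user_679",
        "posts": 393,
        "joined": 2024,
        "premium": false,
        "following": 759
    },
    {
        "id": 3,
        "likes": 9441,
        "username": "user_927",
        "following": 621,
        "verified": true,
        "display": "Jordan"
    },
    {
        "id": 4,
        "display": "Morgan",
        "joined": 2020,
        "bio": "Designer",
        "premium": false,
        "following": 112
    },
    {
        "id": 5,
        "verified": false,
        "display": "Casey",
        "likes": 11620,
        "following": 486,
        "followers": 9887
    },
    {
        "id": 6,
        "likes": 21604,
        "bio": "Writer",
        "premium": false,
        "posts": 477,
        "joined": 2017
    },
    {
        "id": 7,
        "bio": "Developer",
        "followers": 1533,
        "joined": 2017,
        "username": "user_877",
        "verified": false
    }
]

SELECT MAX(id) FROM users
7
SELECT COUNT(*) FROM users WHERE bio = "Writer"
1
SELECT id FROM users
[1, 2, 3, 4, 5, 6, 7]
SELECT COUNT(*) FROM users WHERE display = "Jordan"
1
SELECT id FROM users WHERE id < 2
[1]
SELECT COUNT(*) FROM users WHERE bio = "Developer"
1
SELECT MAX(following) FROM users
759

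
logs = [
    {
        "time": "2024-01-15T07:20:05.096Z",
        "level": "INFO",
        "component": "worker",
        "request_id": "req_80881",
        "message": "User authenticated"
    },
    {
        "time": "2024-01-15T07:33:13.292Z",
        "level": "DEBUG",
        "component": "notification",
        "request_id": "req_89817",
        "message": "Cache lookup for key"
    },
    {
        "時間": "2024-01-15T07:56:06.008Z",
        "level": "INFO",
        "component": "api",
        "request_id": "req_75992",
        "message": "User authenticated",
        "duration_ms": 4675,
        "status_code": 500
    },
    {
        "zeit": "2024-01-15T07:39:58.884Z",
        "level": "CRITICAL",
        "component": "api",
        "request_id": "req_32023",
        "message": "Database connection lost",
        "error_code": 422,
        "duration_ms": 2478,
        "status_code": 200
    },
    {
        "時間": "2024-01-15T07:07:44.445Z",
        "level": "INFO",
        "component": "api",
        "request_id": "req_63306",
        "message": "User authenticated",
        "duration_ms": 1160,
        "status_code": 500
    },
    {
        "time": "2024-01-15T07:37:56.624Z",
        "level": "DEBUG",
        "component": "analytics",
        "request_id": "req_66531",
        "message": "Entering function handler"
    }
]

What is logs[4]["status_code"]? 500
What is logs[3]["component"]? "api"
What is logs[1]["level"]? "DEBUG"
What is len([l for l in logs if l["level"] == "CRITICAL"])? 1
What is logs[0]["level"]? "INFO"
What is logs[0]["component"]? "worker"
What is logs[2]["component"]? "api"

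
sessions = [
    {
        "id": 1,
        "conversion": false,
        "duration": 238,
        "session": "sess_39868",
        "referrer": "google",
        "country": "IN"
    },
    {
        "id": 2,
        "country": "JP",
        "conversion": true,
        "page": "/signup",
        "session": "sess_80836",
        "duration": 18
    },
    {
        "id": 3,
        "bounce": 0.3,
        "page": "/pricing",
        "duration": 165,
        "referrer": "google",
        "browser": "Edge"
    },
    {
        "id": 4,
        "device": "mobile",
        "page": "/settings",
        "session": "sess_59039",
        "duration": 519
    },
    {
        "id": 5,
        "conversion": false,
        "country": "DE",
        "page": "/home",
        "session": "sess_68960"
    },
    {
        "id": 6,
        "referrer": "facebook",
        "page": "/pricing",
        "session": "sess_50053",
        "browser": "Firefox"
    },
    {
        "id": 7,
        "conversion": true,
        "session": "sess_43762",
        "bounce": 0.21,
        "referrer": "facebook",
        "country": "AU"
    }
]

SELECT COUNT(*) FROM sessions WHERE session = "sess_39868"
1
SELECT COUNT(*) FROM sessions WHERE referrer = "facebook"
2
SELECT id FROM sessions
[1, 2, 3, 4, 5, 6, 7]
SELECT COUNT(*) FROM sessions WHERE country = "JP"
1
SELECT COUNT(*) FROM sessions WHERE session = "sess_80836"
1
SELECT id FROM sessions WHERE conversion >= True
[2, 7]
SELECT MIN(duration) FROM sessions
18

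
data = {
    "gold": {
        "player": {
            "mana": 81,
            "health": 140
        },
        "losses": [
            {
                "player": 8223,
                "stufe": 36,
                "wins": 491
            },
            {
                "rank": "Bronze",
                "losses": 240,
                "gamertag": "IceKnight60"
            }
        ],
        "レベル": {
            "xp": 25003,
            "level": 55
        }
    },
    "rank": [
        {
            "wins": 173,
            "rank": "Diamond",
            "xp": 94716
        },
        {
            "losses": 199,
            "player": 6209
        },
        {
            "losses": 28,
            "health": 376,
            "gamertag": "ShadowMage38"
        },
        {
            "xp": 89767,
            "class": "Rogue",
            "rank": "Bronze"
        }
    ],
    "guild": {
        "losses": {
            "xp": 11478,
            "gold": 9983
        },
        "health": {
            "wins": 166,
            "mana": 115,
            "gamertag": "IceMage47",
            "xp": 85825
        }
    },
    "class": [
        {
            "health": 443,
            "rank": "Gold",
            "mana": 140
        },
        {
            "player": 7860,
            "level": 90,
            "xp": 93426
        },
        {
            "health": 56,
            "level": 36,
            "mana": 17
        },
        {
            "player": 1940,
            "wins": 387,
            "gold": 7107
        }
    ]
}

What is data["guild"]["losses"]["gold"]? 9983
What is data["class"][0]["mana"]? 140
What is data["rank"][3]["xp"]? 89767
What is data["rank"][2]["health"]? 376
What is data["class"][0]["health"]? 443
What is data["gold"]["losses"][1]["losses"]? 240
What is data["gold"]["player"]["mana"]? 81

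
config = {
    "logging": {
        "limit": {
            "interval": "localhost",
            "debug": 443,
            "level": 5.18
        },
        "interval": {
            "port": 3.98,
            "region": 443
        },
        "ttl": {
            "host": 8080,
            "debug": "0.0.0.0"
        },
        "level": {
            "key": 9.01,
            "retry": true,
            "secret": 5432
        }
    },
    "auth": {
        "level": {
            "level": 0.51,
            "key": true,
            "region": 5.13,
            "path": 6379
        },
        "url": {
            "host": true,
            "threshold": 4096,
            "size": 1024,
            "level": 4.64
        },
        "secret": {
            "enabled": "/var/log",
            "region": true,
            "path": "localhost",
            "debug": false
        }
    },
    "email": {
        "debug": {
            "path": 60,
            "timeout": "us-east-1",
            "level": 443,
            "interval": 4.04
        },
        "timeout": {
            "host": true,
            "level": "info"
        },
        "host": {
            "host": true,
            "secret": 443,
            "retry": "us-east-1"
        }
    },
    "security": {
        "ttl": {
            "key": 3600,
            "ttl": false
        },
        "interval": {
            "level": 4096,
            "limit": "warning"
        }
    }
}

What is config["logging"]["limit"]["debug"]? 443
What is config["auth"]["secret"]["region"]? True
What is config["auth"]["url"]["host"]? True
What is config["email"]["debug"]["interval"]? 4.04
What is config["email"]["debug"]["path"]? 60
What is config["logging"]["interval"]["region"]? 443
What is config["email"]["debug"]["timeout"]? "us-east-1"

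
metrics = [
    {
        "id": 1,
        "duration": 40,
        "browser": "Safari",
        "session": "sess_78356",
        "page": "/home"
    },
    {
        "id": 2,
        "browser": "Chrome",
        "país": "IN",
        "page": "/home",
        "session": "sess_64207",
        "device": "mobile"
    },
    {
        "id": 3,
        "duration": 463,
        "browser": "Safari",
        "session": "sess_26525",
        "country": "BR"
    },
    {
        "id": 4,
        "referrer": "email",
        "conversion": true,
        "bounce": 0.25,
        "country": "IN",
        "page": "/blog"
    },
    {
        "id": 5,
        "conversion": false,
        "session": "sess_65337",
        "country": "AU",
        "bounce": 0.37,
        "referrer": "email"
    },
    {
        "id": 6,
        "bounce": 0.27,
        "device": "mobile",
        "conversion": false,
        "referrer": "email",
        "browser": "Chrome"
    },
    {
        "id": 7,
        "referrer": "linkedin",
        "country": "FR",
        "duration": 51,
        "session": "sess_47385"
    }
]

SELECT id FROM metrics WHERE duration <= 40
[1]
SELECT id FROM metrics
[1, 2, 3, 4, 5, 6, 7]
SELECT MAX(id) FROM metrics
7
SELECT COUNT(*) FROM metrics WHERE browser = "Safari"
2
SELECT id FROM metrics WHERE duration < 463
[1, 7]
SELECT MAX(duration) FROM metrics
463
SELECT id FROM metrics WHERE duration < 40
[]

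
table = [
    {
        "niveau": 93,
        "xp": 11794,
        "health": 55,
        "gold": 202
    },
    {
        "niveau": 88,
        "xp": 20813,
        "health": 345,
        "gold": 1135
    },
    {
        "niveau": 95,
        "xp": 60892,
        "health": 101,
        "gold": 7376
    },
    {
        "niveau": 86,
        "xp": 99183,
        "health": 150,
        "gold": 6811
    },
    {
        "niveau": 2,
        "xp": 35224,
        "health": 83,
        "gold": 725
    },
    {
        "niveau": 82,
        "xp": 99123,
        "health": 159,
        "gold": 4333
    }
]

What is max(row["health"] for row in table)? 345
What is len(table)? 6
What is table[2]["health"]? 101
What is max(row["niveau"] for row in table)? 95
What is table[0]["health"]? 55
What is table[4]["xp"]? 35224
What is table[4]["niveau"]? 2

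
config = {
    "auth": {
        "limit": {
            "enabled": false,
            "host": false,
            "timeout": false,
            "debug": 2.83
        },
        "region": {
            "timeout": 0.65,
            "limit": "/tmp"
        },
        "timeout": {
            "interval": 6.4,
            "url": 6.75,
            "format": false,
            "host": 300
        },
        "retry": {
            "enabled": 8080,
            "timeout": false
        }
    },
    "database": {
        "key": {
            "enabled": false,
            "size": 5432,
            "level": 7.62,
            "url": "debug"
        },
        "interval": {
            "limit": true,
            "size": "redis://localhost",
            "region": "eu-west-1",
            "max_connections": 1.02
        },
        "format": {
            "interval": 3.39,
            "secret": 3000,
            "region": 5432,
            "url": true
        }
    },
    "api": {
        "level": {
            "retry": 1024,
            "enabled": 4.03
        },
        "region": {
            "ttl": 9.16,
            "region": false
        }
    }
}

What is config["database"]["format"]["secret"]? 3000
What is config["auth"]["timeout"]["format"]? False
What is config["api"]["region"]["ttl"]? 9.16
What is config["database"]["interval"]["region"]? "eu-west-1"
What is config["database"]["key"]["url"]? "debug"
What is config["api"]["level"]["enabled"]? 4.03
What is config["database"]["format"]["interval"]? 3.39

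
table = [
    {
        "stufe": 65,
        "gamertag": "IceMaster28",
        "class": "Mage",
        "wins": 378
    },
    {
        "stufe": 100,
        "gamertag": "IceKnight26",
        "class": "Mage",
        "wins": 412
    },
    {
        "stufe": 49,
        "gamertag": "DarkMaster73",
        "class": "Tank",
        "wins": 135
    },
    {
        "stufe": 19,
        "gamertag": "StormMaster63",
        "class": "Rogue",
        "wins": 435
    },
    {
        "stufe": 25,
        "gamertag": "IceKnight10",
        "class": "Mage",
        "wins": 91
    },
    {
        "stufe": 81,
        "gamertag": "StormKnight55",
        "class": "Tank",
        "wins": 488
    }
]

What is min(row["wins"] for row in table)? 91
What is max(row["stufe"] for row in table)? 100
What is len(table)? 6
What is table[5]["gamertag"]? "StormKnight55"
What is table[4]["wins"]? 91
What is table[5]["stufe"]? 81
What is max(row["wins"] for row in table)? 488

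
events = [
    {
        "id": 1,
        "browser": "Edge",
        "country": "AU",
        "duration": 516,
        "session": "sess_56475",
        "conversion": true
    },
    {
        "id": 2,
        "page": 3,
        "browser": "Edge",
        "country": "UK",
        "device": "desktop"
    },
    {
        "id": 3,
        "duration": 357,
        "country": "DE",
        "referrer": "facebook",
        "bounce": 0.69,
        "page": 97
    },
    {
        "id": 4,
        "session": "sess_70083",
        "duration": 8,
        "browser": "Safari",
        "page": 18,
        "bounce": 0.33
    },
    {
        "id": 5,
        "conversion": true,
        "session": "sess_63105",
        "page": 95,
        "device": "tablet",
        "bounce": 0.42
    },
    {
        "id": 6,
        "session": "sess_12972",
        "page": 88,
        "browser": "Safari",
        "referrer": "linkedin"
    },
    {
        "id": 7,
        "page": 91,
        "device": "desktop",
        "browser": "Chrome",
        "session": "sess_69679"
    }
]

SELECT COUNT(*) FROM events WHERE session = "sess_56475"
1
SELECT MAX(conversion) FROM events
True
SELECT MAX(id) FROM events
7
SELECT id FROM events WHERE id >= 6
[6, 7]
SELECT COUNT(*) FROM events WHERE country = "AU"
1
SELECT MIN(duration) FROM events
8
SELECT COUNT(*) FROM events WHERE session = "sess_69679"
1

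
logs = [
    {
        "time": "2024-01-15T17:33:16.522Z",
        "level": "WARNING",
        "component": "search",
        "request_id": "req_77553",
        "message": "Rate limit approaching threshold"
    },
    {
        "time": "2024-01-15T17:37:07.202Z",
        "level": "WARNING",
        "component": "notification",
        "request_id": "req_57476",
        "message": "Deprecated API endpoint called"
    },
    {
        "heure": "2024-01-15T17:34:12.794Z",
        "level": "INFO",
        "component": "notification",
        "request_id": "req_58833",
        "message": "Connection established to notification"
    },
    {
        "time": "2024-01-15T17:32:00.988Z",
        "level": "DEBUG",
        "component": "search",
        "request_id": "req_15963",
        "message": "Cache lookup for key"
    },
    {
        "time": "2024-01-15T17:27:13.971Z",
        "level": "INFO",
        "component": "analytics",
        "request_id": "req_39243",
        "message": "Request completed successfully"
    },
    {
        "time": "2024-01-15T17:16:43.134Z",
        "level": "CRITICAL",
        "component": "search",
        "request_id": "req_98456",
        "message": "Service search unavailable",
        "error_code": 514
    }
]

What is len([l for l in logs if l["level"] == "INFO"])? 2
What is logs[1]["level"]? "WARNING"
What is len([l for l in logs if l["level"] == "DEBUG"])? 1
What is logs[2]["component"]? "notification"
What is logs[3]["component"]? "search"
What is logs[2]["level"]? "INFO"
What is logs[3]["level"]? "DEBUG"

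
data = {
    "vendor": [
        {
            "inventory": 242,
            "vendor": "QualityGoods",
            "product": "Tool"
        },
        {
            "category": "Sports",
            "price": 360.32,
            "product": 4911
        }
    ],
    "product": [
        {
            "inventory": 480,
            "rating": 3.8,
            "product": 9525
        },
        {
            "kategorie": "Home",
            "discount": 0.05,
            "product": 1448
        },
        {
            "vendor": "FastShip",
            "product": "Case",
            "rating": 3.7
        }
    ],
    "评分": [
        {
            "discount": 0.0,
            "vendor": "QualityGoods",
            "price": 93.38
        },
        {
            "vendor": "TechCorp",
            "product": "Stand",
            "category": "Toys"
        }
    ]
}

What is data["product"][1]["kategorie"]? "Home"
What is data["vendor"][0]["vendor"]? "QualityGoods"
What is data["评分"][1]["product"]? "Stand"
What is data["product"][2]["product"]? "Case"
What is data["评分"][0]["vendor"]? "QualityGoods"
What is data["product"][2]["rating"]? 3.7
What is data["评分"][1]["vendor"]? "TechCorp"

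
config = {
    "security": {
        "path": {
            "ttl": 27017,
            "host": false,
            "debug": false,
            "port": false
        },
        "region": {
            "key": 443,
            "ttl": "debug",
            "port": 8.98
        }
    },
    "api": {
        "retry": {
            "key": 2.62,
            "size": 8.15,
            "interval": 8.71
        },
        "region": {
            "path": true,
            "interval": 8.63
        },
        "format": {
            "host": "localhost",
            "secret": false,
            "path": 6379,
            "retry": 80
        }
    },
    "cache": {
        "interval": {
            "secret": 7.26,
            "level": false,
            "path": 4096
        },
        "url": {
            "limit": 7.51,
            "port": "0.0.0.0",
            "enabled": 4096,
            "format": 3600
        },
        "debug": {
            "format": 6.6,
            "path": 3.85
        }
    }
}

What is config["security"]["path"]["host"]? False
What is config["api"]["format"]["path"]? 6379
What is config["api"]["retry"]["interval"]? 8.71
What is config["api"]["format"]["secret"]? False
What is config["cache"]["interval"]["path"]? 4096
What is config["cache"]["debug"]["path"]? 3.85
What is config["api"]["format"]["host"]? "localhost"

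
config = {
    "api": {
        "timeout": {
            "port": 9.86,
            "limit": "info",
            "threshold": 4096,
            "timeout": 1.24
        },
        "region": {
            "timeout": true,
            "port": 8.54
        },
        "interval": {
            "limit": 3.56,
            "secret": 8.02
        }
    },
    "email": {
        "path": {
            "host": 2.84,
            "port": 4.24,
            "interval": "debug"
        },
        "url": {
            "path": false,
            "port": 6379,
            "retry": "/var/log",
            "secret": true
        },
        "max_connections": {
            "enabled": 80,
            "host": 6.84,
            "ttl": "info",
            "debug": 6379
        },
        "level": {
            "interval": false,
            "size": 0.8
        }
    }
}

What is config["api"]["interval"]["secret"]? 8.02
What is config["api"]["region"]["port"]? 8.54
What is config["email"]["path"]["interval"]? "debug"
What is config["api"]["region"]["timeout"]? True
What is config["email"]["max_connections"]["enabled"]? 80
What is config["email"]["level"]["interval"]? False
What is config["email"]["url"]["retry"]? "/var/log"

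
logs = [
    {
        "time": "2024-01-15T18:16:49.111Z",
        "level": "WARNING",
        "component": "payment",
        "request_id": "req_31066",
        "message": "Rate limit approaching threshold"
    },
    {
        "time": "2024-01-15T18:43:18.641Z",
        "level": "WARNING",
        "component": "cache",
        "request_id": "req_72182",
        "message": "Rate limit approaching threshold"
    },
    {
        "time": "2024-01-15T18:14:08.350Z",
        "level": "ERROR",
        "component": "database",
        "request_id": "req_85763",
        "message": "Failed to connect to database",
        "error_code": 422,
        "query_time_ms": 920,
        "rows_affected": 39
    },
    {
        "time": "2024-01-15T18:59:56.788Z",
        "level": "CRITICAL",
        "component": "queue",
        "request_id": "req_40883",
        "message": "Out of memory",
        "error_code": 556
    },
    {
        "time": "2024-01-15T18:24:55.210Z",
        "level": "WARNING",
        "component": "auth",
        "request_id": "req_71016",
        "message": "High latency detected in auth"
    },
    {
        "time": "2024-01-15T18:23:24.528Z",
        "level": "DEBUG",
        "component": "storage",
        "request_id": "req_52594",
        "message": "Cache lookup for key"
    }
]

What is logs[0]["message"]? "Rate limit approaching threshold"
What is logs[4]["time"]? "2024-01-15T18:24:55.210Z"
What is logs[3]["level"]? "CRITICAL"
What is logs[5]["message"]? "Cache lookup for key"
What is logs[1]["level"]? "WARNING"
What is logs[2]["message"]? "Failed to connect to database"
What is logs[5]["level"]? "DEBUG"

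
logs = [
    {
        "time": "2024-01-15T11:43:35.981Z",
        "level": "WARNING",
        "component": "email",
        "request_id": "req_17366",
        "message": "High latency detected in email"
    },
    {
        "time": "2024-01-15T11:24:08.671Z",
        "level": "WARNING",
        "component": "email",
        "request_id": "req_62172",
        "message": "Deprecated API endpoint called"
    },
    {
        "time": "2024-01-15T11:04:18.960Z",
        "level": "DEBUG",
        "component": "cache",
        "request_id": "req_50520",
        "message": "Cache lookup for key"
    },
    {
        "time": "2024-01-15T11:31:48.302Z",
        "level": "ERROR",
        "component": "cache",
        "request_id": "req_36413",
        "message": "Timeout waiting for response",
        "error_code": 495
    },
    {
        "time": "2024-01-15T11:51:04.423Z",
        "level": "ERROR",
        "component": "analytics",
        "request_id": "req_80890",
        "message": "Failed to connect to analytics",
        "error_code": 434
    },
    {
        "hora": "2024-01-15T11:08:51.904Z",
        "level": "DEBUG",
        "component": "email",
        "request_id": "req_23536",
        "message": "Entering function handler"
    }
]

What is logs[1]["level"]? "WARNING"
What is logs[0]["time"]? "2024-01-15T11:43:35.981Z"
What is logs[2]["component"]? "cache"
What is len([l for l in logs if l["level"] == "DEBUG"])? 2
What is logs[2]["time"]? "2024-01-15T11:04:18.960Z"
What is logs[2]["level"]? "DEBUG"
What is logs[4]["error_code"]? 434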